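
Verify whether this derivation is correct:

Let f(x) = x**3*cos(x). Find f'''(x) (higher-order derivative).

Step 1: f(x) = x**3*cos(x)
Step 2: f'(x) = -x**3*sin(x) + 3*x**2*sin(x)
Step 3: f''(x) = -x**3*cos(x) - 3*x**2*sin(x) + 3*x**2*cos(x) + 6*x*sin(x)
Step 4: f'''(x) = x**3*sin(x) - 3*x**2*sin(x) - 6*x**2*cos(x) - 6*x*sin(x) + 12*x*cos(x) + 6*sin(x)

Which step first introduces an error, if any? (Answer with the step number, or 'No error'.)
Step 2

Step 2 is incorrect due to a wrong trig function.
The step shows: -x**3*sin(x) + 3*x**2*sin(x)
The correct value should be: -x**3*sin(x) + 3*x**2*cos(x)

Explanation: cos(x) was incorrectly written as sin(x): the term 3*x**2*cos(x) was incorrectly written as 3*x**2*sin(x)
The later steps are derived from this incorrect expression, so the error originates in Step 2.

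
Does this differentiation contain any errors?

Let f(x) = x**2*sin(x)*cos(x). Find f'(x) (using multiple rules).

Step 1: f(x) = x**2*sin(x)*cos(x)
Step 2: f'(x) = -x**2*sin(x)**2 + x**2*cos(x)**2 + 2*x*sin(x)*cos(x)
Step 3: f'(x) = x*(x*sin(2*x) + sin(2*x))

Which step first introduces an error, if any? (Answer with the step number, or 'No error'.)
Step 3

Step 3 is incorrect due to a wrong trig function.
The step shows: x*(x*sin(2*x) + sin(2*x))
The correct value should be: x*(x*cos(2*x) + sin(2*x))

Explanation: cos(2*x) was incorrectly written as sin(2*x): the term x*(x*cos(2*x) + sin(2*x)) was incorrectly written as x*(x*sin(2*x) + sin(2*x))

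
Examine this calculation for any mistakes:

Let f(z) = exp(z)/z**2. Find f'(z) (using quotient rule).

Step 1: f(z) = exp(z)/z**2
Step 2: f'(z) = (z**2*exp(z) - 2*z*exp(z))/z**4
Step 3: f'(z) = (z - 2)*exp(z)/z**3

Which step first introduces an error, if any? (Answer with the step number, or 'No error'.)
No error

All steps in this derivation are correct.
The final answer f'(z) = (z - 2)*exp(z)/z**3 is valid.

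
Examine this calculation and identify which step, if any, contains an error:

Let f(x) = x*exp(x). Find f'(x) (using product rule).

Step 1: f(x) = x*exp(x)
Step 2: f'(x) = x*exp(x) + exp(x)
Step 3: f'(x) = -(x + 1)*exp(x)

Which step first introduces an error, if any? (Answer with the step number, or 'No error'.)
Step 3

Step 3 is incorrect due to a sign flip.
The step shows: -(x + 1)*exp(x)
The correct value should be: (x + 1)*exp(x)

Explanation: The sign of the whole expression was flipped: the term (x + 1)*exp(x) was incorrectly written as -(x + 1)*exp(x)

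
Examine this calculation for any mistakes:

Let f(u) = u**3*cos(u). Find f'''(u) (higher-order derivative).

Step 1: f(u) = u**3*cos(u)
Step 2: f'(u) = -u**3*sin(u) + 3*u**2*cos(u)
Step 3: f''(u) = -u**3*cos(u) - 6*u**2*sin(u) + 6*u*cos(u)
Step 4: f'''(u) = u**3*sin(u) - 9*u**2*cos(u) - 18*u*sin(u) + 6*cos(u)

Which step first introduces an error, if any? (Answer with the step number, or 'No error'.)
No error

All steps in this derivation are correct.
The final answer f'''(u) = u**3*sin(u) - 9*u**2*cos(u) - 18*u*sin(u) + 6*cos(u) is valid.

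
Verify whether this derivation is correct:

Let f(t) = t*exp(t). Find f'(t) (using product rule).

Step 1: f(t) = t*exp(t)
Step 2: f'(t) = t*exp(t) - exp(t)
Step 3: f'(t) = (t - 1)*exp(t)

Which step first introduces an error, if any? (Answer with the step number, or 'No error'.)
Step 2

Step 2 is incorrect due to a sign flip.
The step shows: t*exp(t) - exp(t)
The correct value should be: t*exp(t) + exp(t)

Explanation: The sign of one term was flipped: the term exp(t) was incorrectly written as -exp(t)
The later steps are derived from this incorrect expression, so the error originates in Step 2.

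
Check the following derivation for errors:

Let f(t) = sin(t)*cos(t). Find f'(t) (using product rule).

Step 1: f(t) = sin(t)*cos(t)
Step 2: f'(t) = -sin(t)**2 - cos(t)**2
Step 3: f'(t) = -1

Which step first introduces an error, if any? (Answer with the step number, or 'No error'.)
Step 2

Step 2 is incorrect due to a sign flip.
The step shows: -sin(t)**2 - cos(t)**2
The correct value should be: -sin(t)**2 + cos(t)**2

Explanation: The sign of one term was flipped: the term cos(t)**2 was incorrectly written as -cos(t)**2
The later steps are derived from this incorrect expression, so the error originates in Step 2.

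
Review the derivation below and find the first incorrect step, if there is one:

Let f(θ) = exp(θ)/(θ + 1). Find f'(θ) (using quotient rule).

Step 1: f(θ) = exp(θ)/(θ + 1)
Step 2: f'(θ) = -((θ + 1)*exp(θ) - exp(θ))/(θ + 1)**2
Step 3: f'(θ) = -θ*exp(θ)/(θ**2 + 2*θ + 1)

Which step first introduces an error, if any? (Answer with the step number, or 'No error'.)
Step 2

Step 2 is incorrect due to a sign flip.
The step shows: -((θ + 1)*exp(θ) - exp(θ))/(θ + 1)**2
The correct value should be: ((θ + 1)*exp(θ) - exp(θ))/(θ + 1)**2

Explanation: The sign of the whole expression was flipped: the term ((θ + 1)*exp(θ) - exp(θ))/(θ + 1)**2 was incorrectly written as -((θ + 1)*exp(θ) - exp(θ))/(θ + 1)**2
The later steps are derived from this incorrect expression, so the error originates in Step 2.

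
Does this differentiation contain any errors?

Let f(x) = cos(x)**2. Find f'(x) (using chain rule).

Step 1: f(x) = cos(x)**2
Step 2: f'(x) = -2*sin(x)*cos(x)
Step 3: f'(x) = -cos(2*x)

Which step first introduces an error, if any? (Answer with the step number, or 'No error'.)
Step 3

Step 3 is incorrect due to a wrong trig function.
The step shows: -cos(2*x)
The correct value should be: -sin(2*x)

Explanation: sin(2*x) was incorrectly written as cos(2*x): the term -sin(2*x) was incorrectly written as -cos(2*x)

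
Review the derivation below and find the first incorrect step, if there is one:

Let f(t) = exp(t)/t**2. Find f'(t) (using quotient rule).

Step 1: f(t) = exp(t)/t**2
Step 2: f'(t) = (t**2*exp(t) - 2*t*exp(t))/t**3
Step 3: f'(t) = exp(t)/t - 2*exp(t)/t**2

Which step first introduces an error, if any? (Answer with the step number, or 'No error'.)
Step 2

Step 2 is incorrect due to a wrong exponent.
The step shows: (t**2*exp(t) - 2*t*exp(t))/t**3
The correct value should be: (t**2*exp(t) - 2*t*exp(t))/t**4

Explanation: The exponent -4 on t was incorrectly written as -3: the term (t**2*exp(t) - 2*t*exp(t))/t**4 was incorrectly written as (t**2*exp(t) - 2*t*exp(t))/t**3
The later steps are derived from this incorrect expression, so the error originates in Step 2.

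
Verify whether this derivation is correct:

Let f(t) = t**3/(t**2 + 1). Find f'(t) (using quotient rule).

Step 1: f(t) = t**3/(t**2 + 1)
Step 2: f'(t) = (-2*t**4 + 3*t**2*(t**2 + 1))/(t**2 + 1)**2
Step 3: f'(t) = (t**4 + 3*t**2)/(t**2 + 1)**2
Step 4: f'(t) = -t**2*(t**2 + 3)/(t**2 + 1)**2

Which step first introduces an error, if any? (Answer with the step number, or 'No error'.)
Step 4

Step 4 is incorrect due to a sign flip.
The step shows: -t**2*(t**2 + 3)/(t**2 + 1)**2
The correct value should be: t**2*(t**2 + 3)/(t**2 + 1)**2

Explanation: The sign of the whole expression was flipped: the term t**2*(t**2 + 3)/(t**2 + 1)**2 was incorrectly written as -t**2*(t**2 + 3)/(t**2 + 1)**2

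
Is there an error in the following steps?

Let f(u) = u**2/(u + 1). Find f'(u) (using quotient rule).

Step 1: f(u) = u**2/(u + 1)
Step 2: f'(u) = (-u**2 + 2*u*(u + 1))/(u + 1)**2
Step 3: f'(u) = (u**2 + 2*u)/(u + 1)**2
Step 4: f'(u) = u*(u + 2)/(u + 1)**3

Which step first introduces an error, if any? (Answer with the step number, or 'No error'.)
Step 4

Step 4 is incorrect due to a wrong exponent.
The step shows: u*(u + 2)/(u + 1)**3
The correct value should be: u*(u + 2)/(u + 1)**2

Explanation: The exponent -2 on u + 1 was incorrectly written as -3: the term u*(u + 2)/(u + 1)**2 was incorrectly written as u*(u + 2)/(u + 1)**3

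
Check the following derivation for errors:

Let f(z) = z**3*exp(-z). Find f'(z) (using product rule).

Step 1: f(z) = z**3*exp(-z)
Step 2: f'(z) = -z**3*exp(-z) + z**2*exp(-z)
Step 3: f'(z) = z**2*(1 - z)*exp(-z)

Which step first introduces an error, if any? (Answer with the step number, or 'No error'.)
Step 2

Step 2 is incorrect due to a wrong coefficient.
The step shows: -z**3*exp(-z) + z**2*exp(-z)
The correct value should be: -z**3*exp(-z) + 3*z**2*exp(-z)

Explanation: The coefficient 3 was incorrectly written as 1: the term 3*z**2*exp(-z) was incorrectly written as z**2*exp(-z)
The later steps are derived from this incorrect expression, so the error originates in Step 2.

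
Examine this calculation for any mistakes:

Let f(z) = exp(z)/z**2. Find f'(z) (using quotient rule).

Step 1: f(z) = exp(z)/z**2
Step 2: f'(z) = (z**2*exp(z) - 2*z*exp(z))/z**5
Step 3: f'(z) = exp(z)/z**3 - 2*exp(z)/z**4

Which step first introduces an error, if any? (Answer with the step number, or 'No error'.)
Step 2

Step 2 is incorrect due to a wrong exponent.
The step shows: (z**2*exp(z) - 2*z*exp(z))/z**5
The correct value should be: (z**2*exp(z) - 2*z*exp(z))/z**4

Explanation: The exponent -4 on z was incorrectly written as -5: the term (z**2*exp(z) - 2*z*exp(z))/z**4 was incorrectly written as (z**2*exp(z) - 2*z*exp(z))/z**5
The later steps are derived from this incorrect expression, so the error originates in Step 2.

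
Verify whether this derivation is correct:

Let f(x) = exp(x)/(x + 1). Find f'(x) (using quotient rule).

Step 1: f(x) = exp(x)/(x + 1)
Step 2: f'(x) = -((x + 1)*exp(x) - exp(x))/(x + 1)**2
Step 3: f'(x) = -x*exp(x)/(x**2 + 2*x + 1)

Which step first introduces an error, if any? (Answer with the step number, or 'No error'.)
Step 2

Step 2 is incorrect due to a sign flip.
The step shows: -((x + 1)*exp(x) - exp(x))/(x + 1)**2
The correct value should be: ((x + 1)*exp(x) - exp(x))/(x + 1)**2

Explanation: The sign of the whole expression was flipped: the term ((x + 1)*exp(x) - exp(x))/(x + 1)**2 was incorrectly written as -((x + 1)*exp(x) - exp(x))/(x + 1)**2
The later steps are derived from this incorrect expression, so the error originates in Step 2.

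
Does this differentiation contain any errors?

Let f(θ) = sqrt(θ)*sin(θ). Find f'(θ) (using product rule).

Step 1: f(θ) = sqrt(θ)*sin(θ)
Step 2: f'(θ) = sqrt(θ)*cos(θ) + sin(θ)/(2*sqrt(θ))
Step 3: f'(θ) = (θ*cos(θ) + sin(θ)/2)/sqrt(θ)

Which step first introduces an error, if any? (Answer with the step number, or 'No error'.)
No error

All steps in this derivation are correct.
The final answer f'(θ) = (θ*cos(θ) + sin(θ)/2)/sqrt(θ) is valid.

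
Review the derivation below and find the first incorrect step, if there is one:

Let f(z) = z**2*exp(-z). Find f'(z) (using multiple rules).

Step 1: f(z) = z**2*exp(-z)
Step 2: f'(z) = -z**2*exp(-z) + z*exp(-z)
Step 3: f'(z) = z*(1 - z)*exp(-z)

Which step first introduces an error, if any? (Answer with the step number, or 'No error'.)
Step 2

Step 2 is incorrect due to a wrong coefficient.
The step shows: -z**2*exp(-z) + z*exp(-z)
The correct value should be: -z**2*exp(-z) + 2*z*exp(-z)

Explanation: The coefficient 2 was incorrectly written as 1: the term 2*z*exp(-z) was incorrectly written as z*exp(-z)
The later steps are derived from this incorrect expression, so the error originates in Step 2.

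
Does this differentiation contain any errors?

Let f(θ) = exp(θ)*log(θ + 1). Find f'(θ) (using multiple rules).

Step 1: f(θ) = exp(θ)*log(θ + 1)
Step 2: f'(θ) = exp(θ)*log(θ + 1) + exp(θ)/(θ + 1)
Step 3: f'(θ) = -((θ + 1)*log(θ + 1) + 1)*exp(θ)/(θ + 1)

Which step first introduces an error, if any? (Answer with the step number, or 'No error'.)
Step 3

Step 3 is incorrect due to a sign flip.
The step shows: -((θ + 1)*log(θ + 1) + 1)*exp(θ)/(θ + 1)
The correct value should be: ((θ + 1)*log(θ + 1) + 1)*exp(θ)/(θ + 1)

Explanation: The sign of the whole expression was flipped: the term ((θ + 1)*log(θ + 1) + 1)*exp(θ)/(θ + 1) was incorrectly written as -((θ + 1)*log(θ + 1) + 1)*exp(θ)/(θ + 1)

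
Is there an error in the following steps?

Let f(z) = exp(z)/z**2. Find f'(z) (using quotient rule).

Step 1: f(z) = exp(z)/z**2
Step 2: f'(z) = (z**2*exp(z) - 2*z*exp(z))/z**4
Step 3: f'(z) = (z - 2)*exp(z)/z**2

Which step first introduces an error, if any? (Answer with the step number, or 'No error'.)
Step 3

Step 3 is incorrect due to a wrong exponent.
The step shows: (z - 2)*exp(z)/z**2
The correct value should be: (z - 2)*exp(z)/z**3

Explanation: The exponent -3 on z was incorrectly written as -2: the term (z - 2)*exp(z)/z**3 was incorrectly written as (z - 2)*exp(z)/z**2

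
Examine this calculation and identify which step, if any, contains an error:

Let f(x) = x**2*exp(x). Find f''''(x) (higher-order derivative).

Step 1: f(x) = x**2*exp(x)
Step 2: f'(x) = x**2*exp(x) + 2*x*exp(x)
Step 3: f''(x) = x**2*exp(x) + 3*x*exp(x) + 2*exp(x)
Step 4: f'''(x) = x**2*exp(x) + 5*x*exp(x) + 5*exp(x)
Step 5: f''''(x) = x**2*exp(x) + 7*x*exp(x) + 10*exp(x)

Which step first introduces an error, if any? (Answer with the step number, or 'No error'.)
Step 3

Step 3 is incorrect due to a wrong coefficient.
The step shows: x**2*exp(x) + 3*x*exp(x) + 2*exp(x)
The correct value should be: x**2*exp(x) + 4*x*exp(x) + 2*exp(x)

Explanation: The coefficient 4 was incorrectly written as 3: the term 4*x*exp(x) was incorrectly written as 3*x*exp(x)
The later steps are derived from this incorrect expression, so the error originates in Step 3.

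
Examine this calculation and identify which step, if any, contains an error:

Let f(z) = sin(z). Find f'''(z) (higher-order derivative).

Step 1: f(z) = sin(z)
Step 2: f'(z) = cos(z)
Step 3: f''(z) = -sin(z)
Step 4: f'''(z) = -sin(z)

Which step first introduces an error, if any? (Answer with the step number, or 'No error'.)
Step 4

Step 4 is incorrect due to a wrong trig function.
The step shows: -sin(z)
The correct value should be: -cos(z)

Explanation: cos(z) was incorrectly written as sin(z): the term -cos(z) was incorrectly written as -sin(z)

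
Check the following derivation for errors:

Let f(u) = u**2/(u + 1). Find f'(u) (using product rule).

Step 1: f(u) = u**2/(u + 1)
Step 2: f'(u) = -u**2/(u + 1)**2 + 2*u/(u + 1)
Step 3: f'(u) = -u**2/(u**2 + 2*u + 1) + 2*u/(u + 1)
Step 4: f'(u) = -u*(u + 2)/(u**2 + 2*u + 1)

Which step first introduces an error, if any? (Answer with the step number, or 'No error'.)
Step 4

Step 4 is incorrect due to a sign flip.
The step shows: -u*(u + 2)/(u**2 + 2*u + 1)
The correct value should be: u*(u + 2)/(u**2 + 2*u + 1)

Explanation: The sign of the whole expression was flipped: the term u*(u + 2)/(u**2 + 2*u + 1) was incorrectly written as -u*(u + 2)/(u**2 + 2*u + 1)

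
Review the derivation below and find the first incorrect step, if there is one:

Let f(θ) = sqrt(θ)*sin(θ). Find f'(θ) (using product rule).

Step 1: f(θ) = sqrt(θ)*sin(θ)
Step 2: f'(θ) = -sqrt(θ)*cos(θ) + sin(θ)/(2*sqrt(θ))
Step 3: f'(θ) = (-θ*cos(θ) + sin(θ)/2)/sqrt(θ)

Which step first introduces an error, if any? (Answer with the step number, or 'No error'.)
Step 2

Step 2 is incorrect due to a sign flip.
The step shows: -sqrt(θ)*cos(θ) + sin(θ)/(2*sqrt(θ))
The correct value should be: sqrt(θ)*cos(θ) + sin(θ)/(2*sqrt(θ))

Explanation: The sign of one term was flipped: the term sqrt(θ)*cos(θ) was incorrectly written as -sqrt(θ)*cos(θ)
The later steps are derived from this incorrect expression, so the error originates in Step 2.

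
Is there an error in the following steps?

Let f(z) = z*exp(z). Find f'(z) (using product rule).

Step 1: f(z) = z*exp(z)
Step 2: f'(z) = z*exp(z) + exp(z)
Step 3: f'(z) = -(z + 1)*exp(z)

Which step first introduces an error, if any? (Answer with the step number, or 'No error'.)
Step 3

Step 3 is incorrect due to a sign flip.
The step shows: -(z + 1)*exp(z)
The correct value should be: (z + 1)*exp(z)

Explanation: The sign of the whole expression was flipped: the term (z + 1)*exp(z) was incorrectly written as -(z + 1)*exp(z)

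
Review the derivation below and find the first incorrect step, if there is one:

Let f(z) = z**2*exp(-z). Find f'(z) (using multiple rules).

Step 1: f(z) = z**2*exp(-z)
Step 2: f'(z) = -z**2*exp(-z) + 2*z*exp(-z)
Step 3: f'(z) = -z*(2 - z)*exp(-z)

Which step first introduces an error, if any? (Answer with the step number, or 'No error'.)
Step 3

Step 3 is incorrect due to a sign flip.
The step shows: -z*(2 - z)*exp(-z)
The correct value should be: z*(2 - z)*exp(-z)

Explanation: The sign of the whole expression was flipped: the term z*(2 - z)*exp(-z) was incorrectly written as -z*(2 - z)*exp(-z)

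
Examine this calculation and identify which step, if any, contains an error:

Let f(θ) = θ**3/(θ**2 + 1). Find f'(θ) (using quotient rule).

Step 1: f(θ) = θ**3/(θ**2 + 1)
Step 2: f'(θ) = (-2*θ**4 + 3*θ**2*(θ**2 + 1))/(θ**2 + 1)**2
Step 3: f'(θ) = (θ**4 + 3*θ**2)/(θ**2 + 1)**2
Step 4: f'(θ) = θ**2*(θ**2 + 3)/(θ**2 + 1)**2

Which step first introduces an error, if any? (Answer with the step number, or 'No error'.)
No error

All steps in this derivation are correct.
The final answer f'(θ) = θ**2*(θ**2 + 3)/(θ**2 + 1)**2 is valid.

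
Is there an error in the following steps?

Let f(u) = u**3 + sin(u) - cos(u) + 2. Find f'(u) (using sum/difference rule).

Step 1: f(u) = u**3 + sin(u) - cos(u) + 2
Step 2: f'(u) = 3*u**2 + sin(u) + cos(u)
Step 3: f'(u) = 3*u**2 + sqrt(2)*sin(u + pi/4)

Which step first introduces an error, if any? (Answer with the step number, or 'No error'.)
No error

All steps in this derivation are correct.
The final answer f'(u) = 3*u**2 + sqrt(2)*sin(u + pi/4) is valid.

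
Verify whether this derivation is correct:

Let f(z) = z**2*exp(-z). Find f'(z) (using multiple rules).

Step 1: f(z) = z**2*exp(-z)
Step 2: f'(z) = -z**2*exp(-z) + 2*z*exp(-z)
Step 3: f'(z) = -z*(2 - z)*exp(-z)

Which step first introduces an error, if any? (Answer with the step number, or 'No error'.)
Step 3

Step 3 is incorrect due to a sign flip.
The step shows: -z*(2 - z)*exp(-z)
The correct value should be: z*(2 - z)*exp(-z)

Explanation: The sign of the whole expression was flipped: the term z*(2 - z)*exp(-z) was incorrectly written as -z*(2 - z)*exp(-z)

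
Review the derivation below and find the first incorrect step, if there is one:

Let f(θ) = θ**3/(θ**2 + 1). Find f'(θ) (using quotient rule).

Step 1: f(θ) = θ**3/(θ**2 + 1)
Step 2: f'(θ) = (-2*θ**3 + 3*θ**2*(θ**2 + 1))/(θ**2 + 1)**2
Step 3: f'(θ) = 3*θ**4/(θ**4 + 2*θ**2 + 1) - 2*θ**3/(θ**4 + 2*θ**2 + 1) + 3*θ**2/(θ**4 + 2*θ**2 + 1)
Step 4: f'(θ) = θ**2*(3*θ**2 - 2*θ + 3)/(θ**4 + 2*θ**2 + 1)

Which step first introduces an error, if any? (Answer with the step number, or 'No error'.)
Step 2

Step 2 is incorrect due to a wrong exponent.
The step shows: (-2*θ**3 + 3*θ**2*(θ**2 + 1))/(θ**2 + 1)**2
The correct value should be: (-2*θ**4 + 3*θ**2*(θ**2 + 1))/(θ**2 + 1)**2

Explanation: The exponent 4 on θ was incorrectly written as 3: the term (-2*θ**4 + 3*θ**2*(θ**2 + 1))/(θ**2 + 1)**2 was incorrectly written as (-2*θ**3 + 3*θ**2*(θ**2 + 1))/(θ**2 + 1)**2
The later steps are derived from this incorrect expression, so the error originates in Step 2.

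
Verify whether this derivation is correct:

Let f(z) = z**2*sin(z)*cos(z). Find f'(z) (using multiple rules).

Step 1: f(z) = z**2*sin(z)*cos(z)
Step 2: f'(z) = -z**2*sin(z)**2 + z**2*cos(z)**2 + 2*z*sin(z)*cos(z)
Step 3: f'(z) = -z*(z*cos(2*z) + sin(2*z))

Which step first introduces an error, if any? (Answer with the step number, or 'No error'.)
Step 3

Step 3 is incorrect due to a sign flip.
The step shows: -z*(z*cos(2*z) + sin(2*z))
The correct value should be: z*(z*cos(2*z) + sin(2*z))

Explanation: The sign of the whole expression was flipped: the term z*(z*cos(2*z) + sin(2*z)) was incorrectly written as -z*(z*cos(2*z) + sin(2*z))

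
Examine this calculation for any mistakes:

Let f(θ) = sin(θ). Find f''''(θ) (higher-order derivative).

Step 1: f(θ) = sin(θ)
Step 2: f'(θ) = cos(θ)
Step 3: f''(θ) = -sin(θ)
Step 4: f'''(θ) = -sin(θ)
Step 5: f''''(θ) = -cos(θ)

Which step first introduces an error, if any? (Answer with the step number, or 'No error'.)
Step 4

Step 4 is incorrect due to a wrong trig function.
The step shows: -sin(θ)
The correct value should be: -cos(θ)

Explanation: cos(θ) was incorrectly written as sin(θ): the term -cos(θ) was incorrectly written as -sin(θ)
The later steps are derived from this incorrect expression, so the error originates in Step 4.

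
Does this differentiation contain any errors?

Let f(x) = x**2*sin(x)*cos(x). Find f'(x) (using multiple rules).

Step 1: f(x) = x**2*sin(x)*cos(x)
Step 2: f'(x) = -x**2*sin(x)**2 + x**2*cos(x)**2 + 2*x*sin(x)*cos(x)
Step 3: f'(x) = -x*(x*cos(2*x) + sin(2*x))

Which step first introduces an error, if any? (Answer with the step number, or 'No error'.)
Step 3

Step 3 is incorrect due to a sign flip.
The step shows: -x*(x*cos(2*x) + sin(2*x))
The correct value should be: x*(x*cos(2*x) + sin(2*x))

Explanation: The sign of the whole expression was flipped: the term x*(x*cos(2*x) + sin(2*x)) was incorrectly written as -x*(x*cos(2*x) + sin(2*x))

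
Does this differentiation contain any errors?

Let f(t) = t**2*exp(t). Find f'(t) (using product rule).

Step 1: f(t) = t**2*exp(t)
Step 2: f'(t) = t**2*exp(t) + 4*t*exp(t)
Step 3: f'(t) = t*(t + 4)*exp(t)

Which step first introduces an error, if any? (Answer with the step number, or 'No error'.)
Step 2

Step 2 is incorrect due to a wrong coefficient.
The step shows: t**2*exp(t) + 4*t*exp(t)
The correct value should be: t**2*exp(t) + 2*t*exp(t)

Explanation: The coefficient 2 was incorrectly written as 4: the term 2*t*exp(t) was incorrectly written as 4*t*exp(t)
The later steps are derived from this incorrect expression, so the error originates in Step 2.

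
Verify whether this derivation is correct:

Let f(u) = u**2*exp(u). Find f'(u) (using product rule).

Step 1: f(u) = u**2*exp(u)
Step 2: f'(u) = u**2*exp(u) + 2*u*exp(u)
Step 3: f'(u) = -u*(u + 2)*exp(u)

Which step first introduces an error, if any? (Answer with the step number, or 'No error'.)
Step 3

Step 3 is incorrect due to a sign flip.
The step shows: -u*(u + 2)*exp(u)
The correct value should be: u*(u + 2)*exp(u)

Explanation: The sign of the whole expression was flipped: the term u*(u + 2)*exp(u) was incorrectly written as -u*(u + 2)*exp(u)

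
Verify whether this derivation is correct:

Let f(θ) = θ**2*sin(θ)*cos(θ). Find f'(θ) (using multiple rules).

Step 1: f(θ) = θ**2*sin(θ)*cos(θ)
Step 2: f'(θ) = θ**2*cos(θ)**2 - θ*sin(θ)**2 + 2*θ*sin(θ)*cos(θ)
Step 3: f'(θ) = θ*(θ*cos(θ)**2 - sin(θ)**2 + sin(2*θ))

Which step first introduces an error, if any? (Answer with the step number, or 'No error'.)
Step 2

Step 2 is incorrect due to a wrong exponent.
The step shows: θ**2*cos(θ)**2 - θ*sin(θ)**2 + 2*θ*sin(θ)*cos(θ)
The correct value should be: -θ**2*sin(θ)**2 + θ**2*cos(θ)**2 + 2*θ*sin(θ)*cos(θ)

Explanation: The exponent 2 on θ was incorrectly written as 1: the term -θ**2*sin(θ)**2 was incorrectly written as -θ*sin(θ)**2
The later steps are derived from this incorrect expression, so the error originates in Step 2.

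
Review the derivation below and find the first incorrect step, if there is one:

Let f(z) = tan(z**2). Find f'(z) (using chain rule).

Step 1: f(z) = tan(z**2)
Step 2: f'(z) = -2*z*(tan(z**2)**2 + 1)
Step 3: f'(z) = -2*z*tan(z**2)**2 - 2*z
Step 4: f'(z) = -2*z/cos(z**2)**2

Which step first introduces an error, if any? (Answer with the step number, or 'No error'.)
Step 2

Step 2 is incorrect due to a sign flip.
The step shows: -2*z*(tan(z**2)**2 + 1)
The correct value should be: 2*z*(tan(z**2)**2 + 1)

Explanation: The sign of the whole expression was flipped: the term 2*z*(tan(z**2)**2 + 1) was incorrectly written as -2*z*(tan(z**2)**2 + 1)
The later steps are derived from this incorrect expression, so the error originates in Step 2.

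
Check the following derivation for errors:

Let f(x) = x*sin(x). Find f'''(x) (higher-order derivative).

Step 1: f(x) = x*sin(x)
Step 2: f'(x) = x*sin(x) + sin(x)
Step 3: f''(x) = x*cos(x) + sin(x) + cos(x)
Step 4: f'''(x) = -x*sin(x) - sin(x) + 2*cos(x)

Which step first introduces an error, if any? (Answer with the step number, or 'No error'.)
Step 2

Step 2 is incorrect due to a wrong trig function.
The step shows: x*sin(x) + sin(x)
The correct value should be: x*cos(x) + sin(x)

Explanation: cos(x) was incorrectly written as sin(x): the term x*cos(x) was incorrectly written as x*sin(x)
The later steps are derived from this incorrect expression, so the error originates in Step 2.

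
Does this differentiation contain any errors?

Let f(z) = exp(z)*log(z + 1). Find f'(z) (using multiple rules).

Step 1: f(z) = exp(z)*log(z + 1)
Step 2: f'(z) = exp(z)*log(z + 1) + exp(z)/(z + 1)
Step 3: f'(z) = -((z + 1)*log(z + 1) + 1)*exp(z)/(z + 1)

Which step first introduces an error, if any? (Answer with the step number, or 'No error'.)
Step 3

Step 3 is incorrect due to a sign flip.
The step shows: -((z + 1)*log(z + 1) + 1)*exp(z)/(z + 1)
The correct value should be: ((z + 1)*log(z + 1) + 1)*exp(z)/(z + 1)

Explanation: The sign of the whole expression was flipped: the term ((z + 1)*log(z + 1) + 1)*exp(z)/(z + 1) was incorrectly written as -((z + 1)*log(z + 1) + 1)*exp(z)/(z + 1)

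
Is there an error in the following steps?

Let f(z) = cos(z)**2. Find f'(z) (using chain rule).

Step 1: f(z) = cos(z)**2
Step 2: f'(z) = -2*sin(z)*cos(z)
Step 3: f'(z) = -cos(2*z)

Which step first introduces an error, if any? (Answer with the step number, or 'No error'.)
Step 3

Step 3 is incorrect due to a wrong trig function.
The step shows: -cos(2*z)
The correct value should be: -sin(2*z)

Explanation: sin(2*z) was incorrectly written as cos(2*z): the term -sin(2*z) was incorrectly written as -cos(2*z)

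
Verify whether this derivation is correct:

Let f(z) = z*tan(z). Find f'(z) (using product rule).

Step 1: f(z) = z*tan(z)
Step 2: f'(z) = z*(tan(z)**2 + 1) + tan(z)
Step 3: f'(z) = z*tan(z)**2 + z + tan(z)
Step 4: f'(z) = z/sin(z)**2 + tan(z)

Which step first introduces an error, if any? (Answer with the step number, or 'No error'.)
Step 4

Step 4 is incorrect due to a wrong trig function.
The step shows: z/sin(z)**2 + tan(z)
The correct value should be: z/cos(z)**2 + tan(z)

Explanation: cos(z) was incorrectly written as sin(z): the term z/cos(z)**2 was incorrectly written as z/sin(z)**2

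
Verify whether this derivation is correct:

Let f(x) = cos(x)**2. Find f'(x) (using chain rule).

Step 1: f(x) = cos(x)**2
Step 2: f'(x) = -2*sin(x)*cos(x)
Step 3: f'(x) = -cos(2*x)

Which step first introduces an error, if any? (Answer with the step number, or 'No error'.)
Step 3

Step 3 is incorrect due to a wrong trig function.
The step shows: -cos(2*x)
The correct value should be: -sin(2*x)

Explanation: sin(2*x) was incorrectly written as cos(2*x): the term -sin(2*x) was incorrectly written as -cos(2*x)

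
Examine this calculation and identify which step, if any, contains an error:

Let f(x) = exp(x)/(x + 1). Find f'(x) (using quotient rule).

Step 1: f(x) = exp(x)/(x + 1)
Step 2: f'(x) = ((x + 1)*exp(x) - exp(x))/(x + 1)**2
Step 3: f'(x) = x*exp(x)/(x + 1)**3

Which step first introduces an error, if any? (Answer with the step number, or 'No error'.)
Step 3

Step 3 is incorrect due to a wrong exponent.
The step shows: x*exp(x)/(x + 1)**3
The correct value should be: x*exp(x)/(x + 1)**2

Explanation: The exponent -2 on x + 1 was incorrectly written as -3: the term x*exp(x)/(x + 1)**2 was incorrectly written as x*exp(x)/(x + 1)**3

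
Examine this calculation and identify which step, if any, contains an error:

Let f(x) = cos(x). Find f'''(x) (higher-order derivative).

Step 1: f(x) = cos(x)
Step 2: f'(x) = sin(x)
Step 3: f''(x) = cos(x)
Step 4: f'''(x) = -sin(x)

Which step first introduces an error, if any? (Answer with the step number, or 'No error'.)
Step 2

Step 2 is incorrect due to a sign flip.
The step shows: sin(x)
The correct value should be: -sin(x)

Explanation: The sign of the whole expression was flipped: the term -sin(x) was incorrectly written as sin(x)
The later steps are derived from this incorrect expression, so the error originates in Step 2.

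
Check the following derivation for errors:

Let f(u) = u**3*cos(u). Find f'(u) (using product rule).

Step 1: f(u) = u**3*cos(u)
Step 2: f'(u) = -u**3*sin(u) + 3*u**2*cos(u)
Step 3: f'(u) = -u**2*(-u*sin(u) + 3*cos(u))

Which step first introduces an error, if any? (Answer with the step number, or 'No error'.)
Step 3

Step 3 is incorrect due to a sign flip.
The step shows: -u**2*(-u*sin(u) + 3*cos(u))
The correct value should be: u**2*(-u*sin(u) + 3*cos(u))

Explanation: The sign of the whole expression was flipped: the term u**2*(-u*sin(u) + 3*cos(u)) was incorrectly written as -u**2*(-u*sin(u) + 3*cos(u))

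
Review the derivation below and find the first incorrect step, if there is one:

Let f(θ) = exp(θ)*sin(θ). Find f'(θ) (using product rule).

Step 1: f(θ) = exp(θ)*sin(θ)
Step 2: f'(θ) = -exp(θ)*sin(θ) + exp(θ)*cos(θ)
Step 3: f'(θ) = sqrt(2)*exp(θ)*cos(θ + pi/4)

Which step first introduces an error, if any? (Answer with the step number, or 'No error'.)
Step 2

Step 2 is incorrect due to a sign flip.
The step shows: -exp(θ)*sin(θ) + exp(θ)*cos(θ)
The correct value should be: exp(θ)*sin(θ) + exp(θ)*cos(θ)

Explanation: The sign of one term was flipped: the term exp(θ)*sin(θ) was incorrectly written as -exp(θ)*sin(θ)
The later steps are derived from this incorrect expression, so the error originates in Step 2.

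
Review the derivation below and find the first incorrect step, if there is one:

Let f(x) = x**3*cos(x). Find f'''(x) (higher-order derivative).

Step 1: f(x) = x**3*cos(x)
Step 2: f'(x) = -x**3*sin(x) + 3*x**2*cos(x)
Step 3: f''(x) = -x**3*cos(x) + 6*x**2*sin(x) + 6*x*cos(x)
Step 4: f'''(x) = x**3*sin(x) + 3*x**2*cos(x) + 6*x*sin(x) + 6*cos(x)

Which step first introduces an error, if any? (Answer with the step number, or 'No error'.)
Step 3

Step 3 is incorrect due to a sign flip.
The step shows: -x**3*cos(x) + 6*x**2*sin(x) + 6*x*cos(x)
The correct value should be: -x**3*cos(x) - 6*x**2*sin(x) + 6*x*cos(x)

Explanation: The sign of one term was flipped: the term -6*x**2*sin(x) was incorrectly written as 6*x**2*sin(x)
The later steps are derived from this incorrect expression, so the error originates in Step 3.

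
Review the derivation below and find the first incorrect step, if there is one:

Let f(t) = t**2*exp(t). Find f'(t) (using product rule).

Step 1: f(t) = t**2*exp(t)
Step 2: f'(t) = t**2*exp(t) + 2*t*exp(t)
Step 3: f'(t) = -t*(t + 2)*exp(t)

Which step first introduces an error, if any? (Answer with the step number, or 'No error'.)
Step 3

Step 3 is incorrect due to a sign flip.
The step shows: -t*(t + 2)*exp(t)
The correct value should be: t*(t + 2)*exp(t)

Explanation: The sign of the whole expression was flipped: the term t*(t + 2)*exp(t) was incorrectly written as -t*(t + 2)*exp(t)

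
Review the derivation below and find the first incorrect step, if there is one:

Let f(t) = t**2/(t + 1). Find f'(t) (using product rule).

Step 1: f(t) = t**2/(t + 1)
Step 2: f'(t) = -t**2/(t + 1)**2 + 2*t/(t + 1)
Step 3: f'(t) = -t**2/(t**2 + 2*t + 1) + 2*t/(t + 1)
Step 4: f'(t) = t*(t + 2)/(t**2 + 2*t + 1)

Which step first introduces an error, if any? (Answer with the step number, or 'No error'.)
No error

All steps in this derivation are correct.
The final answer f'(t) = t*(t + 2)/(t**2 + 2*t + 1) is valid.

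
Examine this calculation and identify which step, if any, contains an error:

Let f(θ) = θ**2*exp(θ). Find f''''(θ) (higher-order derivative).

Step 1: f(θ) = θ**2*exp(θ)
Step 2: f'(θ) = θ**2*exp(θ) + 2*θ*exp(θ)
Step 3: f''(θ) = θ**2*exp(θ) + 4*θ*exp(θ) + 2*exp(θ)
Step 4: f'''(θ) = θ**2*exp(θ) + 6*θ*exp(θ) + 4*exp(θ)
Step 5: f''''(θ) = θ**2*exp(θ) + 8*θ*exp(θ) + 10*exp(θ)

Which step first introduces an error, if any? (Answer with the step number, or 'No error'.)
Step 4

Step 4 is incorrect due to a wrong coefficient.
The step shows: θ**2*exp(θ) + 6*θ*exp(θ) + 4*exp(θ)
The correct value should be: θ**2*exp(θ) + 6*θ*exp(θ) + 6*exp(θ)

Explanation: The coefficient 6 was incorrectly written as 4: the term 6*exp(θ) was incorrectly written as 4*exp(θ)
The later steps are derived from this incorrect expression, so the error originates in Step 4.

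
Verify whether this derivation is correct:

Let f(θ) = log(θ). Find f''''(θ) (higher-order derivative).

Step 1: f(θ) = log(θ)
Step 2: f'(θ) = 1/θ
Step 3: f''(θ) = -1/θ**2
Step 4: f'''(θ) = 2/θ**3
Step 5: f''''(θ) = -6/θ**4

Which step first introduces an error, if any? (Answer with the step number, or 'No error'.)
No error

All steps in this derivation are correct.
The final answer f''''(θ) = -6/θ**4 is valid.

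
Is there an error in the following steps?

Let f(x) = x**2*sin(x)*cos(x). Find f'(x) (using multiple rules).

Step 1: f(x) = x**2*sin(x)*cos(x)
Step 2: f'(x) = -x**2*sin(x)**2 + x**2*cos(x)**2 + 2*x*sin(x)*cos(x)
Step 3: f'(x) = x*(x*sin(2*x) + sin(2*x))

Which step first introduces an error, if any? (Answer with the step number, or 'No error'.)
Step 3

Step 3 is incorrect due to a wrong trig function.
The step shows: x*(x*sin(2*x) + sin(2*x))
The correct value should be: x*(x*cos(2*x) + sin(2*x))

Explanation: cos(2*x) was incorrectly written as sin(2*x): the term x*(x*cos(2*x) + sin(2*x)) was incorrectly written as x*(x*sin(2*x) + sin(2*x))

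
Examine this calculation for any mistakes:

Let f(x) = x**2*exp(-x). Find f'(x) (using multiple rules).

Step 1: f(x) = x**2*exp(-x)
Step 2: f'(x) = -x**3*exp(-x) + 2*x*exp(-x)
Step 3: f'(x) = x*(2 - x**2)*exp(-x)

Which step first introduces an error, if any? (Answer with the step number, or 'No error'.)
Step 2

Step 2 is incorrect due to a wrong exponent.
The step shows: -x**3*exp(-x) + 2*x*exp(-x)
The correct value should be: -x**2*exp(-x) + 2*x*exp(-x)

Explanation: The exponent 2 on x was incorrectly written as 3: the term -x**2*exp(-x) was incorrectly written as -x**3*exp(-x)
The later steps are derived from this incorrect expression, so the error originates in Step 2.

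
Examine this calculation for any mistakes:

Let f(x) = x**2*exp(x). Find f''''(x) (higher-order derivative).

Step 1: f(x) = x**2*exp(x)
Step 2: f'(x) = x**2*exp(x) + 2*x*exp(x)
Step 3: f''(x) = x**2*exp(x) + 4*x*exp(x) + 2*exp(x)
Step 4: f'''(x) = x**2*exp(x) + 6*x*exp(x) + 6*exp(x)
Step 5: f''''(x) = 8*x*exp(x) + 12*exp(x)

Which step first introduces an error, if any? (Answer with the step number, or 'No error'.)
Step 5

Step 5 is incorrect due to a dropped term.
The step shows: 8*x*exp(x) + 12*exp(x)
The correct value should be: x**2*exp(x) + 8*x*exp(x) + 12*exp(x)

Explanation: A term was dropped: the term x**2*exp(x) was incorrectly omitted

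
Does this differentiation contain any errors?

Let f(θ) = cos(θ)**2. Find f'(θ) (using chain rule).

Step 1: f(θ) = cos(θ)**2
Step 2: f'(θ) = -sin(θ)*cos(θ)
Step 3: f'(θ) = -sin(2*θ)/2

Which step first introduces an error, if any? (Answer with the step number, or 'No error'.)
Step 2

Step 2 is incorrect due to a wrong coefficient.
The step shows: -sin(θ)*cos(θ)
The correct value should be: -2*sin(θ)*cos(θ)

Explanation: The coefficient -2 was incorrectly written as -1: the term -2*sin(θ)*cos(θ) was incorrectly written as -sin(θ)*cos(θ)
The later steps are derived from this incorrect expression, so the error originates in Step 2.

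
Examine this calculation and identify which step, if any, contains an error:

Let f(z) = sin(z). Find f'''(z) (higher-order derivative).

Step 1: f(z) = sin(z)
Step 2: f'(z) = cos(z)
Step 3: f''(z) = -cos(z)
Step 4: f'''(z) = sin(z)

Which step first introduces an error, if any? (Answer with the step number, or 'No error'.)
Step 3

Step 3 is incorrect due to a wrong trig function.
The step shows: -cos(z)
The correct value should be: -sin(z)

Explanation: sin(z) was incorrectly written as cos(z): the term -sin(z) was incorrectly written as -cos(z)
The later steps are derived from this incorrect expression, so the error originates in Step 3.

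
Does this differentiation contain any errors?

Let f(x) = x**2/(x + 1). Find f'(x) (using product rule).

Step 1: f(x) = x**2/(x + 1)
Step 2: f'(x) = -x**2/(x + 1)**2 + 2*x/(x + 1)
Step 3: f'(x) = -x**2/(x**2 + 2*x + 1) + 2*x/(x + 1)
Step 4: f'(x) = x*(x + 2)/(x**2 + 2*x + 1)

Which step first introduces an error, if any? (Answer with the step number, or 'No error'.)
No error

All steps in this derivation are correct.
The final answer f'(x) = x*(x + 2)/(x**2 + 2*x + 1) is valid.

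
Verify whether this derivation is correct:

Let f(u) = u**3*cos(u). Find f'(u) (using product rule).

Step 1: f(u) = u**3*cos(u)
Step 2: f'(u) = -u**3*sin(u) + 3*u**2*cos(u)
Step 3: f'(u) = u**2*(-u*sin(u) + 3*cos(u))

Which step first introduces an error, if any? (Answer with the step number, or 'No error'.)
No error

All steps in this derivation are correct.
The final answer f'(u) = u**2*(-u*sin(u) + 3*cos(u)) is valid.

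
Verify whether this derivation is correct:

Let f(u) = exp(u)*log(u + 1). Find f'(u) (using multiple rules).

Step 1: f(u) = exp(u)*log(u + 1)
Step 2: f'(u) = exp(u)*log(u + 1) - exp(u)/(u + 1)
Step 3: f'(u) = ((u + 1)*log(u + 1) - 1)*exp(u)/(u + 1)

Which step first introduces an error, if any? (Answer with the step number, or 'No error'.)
Step 2

Step 2 is incorrect due to a sign flip.
The step shows: exp(u)*log(u + 1) - exp(u)/(u + 1)
The correct value should be: exp(u)*log(u + 1) + exp(u)/(u + 1)

Explanation: The sign of one term was flipped: the term exp(u)/(u + 1) was incorrectly written as -exp(u)/(u + 1)
The later steps are derived from this incorrect expression, so the error originates in Step 2.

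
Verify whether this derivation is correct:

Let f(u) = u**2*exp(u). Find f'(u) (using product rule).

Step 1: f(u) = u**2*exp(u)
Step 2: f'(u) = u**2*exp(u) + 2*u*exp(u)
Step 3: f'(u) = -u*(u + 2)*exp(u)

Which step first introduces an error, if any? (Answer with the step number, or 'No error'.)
Step 3

Step 3 is incorrect due to a sign flip.
The step shows: -u*(u + 2)*exp(u)
The correct value should be: u*(u + 2)*exp(u)

Explanation: The sign of the whole expression was flipped: the term u*(u + 2)*exp(u) was incorrectly written as -u*(u + 2)*exp(u)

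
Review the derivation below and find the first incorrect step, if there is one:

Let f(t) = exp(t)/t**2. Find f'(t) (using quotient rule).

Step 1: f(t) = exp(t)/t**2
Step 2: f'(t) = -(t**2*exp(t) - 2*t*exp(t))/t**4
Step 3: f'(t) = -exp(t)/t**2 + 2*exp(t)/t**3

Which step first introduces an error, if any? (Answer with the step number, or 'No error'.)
Step 2

Step 2 is incorrect due to a sign flip.
The step shows: -(t**2*exp(t) - 2*t*exp(t))/t**4
The correct value should be: (t**2*exp(t) - 2*t*exp(t))/t**4

Explanation: The sign of the whole expression was flipped: the term (t**2*exp(t) - 2*t*exp(t))/t**4 was incorrectly written as -(t**2*exp(t) - 2*t*exp(t))/t**4
The later steps are derived from this incorrect expression, so the error originates in Step 2.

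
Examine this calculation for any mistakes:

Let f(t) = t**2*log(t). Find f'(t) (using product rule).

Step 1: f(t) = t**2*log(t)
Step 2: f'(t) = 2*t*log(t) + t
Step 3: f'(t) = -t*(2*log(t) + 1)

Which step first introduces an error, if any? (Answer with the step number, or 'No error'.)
Step 3

Step 3 is incorrect due to a sign flip.
The step shows: -t*(2*log(t) + 1)
The correct value should be: t*(2*log(t) + 1)

Explanation: The sign of the whole expression was flipped: the term t*(2*log(t) + 1) was incorrectly written as -t*(2*log(t) + 1)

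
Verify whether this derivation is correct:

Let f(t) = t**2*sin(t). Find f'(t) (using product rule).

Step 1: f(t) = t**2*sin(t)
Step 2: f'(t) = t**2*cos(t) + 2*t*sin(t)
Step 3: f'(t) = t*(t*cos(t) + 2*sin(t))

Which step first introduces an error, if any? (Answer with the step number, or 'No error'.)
No error

All steps in this derivation are correct.
The final answer f'(t) = t*(t*cos(t) + 2*sin(t)) is valid.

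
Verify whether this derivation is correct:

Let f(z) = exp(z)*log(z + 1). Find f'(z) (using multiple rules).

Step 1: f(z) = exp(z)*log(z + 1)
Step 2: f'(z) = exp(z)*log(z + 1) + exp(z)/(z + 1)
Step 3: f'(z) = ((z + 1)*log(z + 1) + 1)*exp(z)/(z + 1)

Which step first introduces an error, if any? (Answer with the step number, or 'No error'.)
No error

All steps in this derivation are correct.
The final answer f'(z) = ((z + 1)*log(z + 1) + 1)*exp(z)/(z + 1) is valid.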